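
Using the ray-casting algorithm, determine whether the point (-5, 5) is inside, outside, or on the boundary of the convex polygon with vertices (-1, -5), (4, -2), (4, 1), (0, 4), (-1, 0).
The point (-5, 5) lies strictly outside the polygon

Cast a horizontal ray to the right from the query point and count how many polygon edges it crosses (each edge strictly once or zero times, handled with the usual half-open convention). 
Parity of crossings → even ⇒ outside.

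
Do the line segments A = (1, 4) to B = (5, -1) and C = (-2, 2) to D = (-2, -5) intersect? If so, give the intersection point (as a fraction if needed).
No (intersection of containing lines falls outside at least one segment)

Parametrize and solve: t = -3/4, s = -23/28. At least one of these is outside [0, 1], so the segments do not intersect.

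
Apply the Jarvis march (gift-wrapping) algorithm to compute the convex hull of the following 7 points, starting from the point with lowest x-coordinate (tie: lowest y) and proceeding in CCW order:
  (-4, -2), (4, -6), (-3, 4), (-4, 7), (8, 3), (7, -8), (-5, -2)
Hull (CCW) = [(-5, -2), (7, -8), (8, 3), (-4, 7)]

Jarvis march: at each step, from the current hull vertex p, select the next vertex q as the point such that every other point lies strictly to the left of (or on) the directed line p → q. (Equivalently: for every other point r, the cross product (q − p) × (r − p) ≥ 0.)
Starting point (lowest x, tie lowest y): (-5, -2). Wrap until returning to start. Resulting hull: (-5, -2), (7, -8), (8, 3), (-4, 7).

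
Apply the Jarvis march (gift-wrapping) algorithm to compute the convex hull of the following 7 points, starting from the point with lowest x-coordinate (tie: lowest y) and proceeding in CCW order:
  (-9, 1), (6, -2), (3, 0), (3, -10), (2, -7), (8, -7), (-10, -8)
Hull (CCW) = [(-10, -8), (3, -10), (8, -7), (6, -2), (3, 0), (-9, 1)]

Jarvis march: at each step, from the current hull vertex p, select the next vertex q as the point such that every other point lies strictly to the left of (or on) the directed line p → q. (Equivalently: for every other point r, the cross product (q − p) × (r − p) ≥ 0.)
Starting point (lowest x, tie lowest y): (-10, -8). Wrap until returning to start. Resulting hull: (-10, -8), (3, -10), (8, -7), (6, -2), (3, 0), (-9, 1).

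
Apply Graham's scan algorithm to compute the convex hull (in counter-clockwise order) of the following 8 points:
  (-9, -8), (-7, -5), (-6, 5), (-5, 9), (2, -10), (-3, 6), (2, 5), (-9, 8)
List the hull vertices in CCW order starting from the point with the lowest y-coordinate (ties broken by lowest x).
Hull (CCW) = [(2, -10), (2, 5), (-5, 9), (-9, 8), (-9, -8)]

Graham scan procedure:
  1. Find the pivot p₀ = point with lowest y (tie → lowest x): (2, -10).
  2. Sort the remaining points by polar angle around p₀.
  3. Walk through sorted points, maintaining a stack; pop the top while the last three entries make a non-left turn (cross product ≤ 0).
  4. Final stack is the convex hull in CCW order: (2, -10), (2, 5), (-5, 9), (-9, 8), (-9, -8).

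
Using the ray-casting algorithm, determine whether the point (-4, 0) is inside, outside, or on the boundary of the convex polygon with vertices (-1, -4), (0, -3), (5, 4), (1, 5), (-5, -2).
The point (-4, 0) lies strictly outside the polygon

Cast a horizontal ray to the right from the query point and count how many polygon edges it crosses (each edge strictly once or zero times, handled with the usual half-open convention). 
Parity of crossings → even ⇒ outside.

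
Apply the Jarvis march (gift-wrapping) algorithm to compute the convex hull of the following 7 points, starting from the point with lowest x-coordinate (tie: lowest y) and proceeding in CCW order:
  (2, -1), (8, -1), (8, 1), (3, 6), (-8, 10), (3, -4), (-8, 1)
Hull (CCW) = [(-8, 1), (3, -4), (8, -1), (8, 1), (3, 6), (-8, 10)]

Jarvis march: at each step, from the current hull vertex p, select the next vertex q as the point such that every other point lies strictly to the left of (or on) the directed line p → q. (Equivalently: for every other point r, the cross product (q − p) × (r − p) ≥ 0.)
Starting point (lowest x, tie lowest y): (-8, 1). Wrap until returning to start. Resulting hull: (-8, 1), (3, -4), (8, -1), (8, 1), (3, 6), (-8, 10).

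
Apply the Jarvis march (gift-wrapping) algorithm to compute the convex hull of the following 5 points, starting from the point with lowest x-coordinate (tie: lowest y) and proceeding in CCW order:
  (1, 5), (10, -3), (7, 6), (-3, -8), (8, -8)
Hull (CCW) = [(-3, -8), (8, -8), (10, -3), (7, 6), (1, 5)]

Jarvis march: at each step, from the current hull vertex p, select the next vertex q as the point such that every other point lies strictly to the left of (or on) the directed line p → q. (Equivalently: for every other point r, the cross product (q − p) × (r − p) ≥ 0.)
Starting point (lowest x, tie lowest y): (-3, -8). Wrap until returning to start. Resulting hull: (-3, -8), (8, -8), (10, -3), (7, 6), (1, 5).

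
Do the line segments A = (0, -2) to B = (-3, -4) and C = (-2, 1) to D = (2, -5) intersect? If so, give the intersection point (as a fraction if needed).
Yes; intersection at (0, -2) (t = 0 on AB, s = 1/2 on CD)

Parametrize AB as A + t(B − A) = (0 + -3 t, -2 + -2 t) and CD as C + s(D − C) = (-2 + 4 s, 1 + -6 s). Solve the linear system for (t, s). Determinant = -26 ≠ 0, so a unique intersection of the containing lines exists. Solution: t = 0, s = 1/2 — both in [0, 1], so the segments cross. Intersection point: (0, -2).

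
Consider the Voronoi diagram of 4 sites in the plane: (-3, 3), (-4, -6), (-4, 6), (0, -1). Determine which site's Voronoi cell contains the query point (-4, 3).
Nearest site = (-3, 3)

The Voronoi cell of site s contains exactly those query points closer to s than to any other site. Compute squared distances from q = (-4, 3) to each site:
  (-3 − -4)² + (3 − 3)² = 1
  (-4 − -4)² + (6 − 3)² = 9
  (0 − -4)² + (-1 − 3)² = 32
  (-4 − -4)² + (-6 − 3)² = 81
Minimum is attained by (-3, 3), so q lies in its Voronoi cell.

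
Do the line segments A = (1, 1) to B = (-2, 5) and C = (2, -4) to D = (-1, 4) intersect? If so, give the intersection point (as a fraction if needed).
Yes; intersection at (-3/4, 10/3) (t = 7/12 on AB, s = 11/12 on CD)

Parametrize AB as A + t(B − A) = (1 + -3 t, 1 + 4 t) and CD as C + s(D − C) = (2 + -3 s, -4 + 8 s). Solve the linear system for (t, s). Determinant = 12 ≠ 0, so a unique intersection of the containing lines exists. Solution: t = 7/12, s = 11/12 — both in [0, 1], so the segments cross. Intersection point: (-3/4, 10/3).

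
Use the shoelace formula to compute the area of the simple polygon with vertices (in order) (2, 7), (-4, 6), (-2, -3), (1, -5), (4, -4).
Area = 129/2

Shoelace formula: Area = (1/2) |Σ_i (x_i · y_{i+1} − x_{i+1} · y_i)| (indices mod n). Compute each cross term:
  (2)(6) − (-4)(7) = 40
  (-4)(-3) − (-2)(6) = 24
  (-2)(-5) − (1)(-3) = 13
  (1)(-4) − (4)(-5) = 16
  (4)(7) − (2)(-4) = 36
Sum = 129, so (signed) Area = 129/2 = 129/2, |Area| = 129/2.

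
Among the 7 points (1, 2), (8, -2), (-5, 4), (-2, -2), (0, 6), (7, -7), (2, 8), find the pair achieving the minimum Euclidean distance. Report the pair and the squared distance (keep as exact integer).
Pair = ((0, 6), (2, 8)); squared distance = 8

Compute all C(7, 2) = 21 pairwise squared distances (x_i − x_j)² + (y_i − y_j)². The minimum is 8, attained by the pair ((0, 6), (2, 8)).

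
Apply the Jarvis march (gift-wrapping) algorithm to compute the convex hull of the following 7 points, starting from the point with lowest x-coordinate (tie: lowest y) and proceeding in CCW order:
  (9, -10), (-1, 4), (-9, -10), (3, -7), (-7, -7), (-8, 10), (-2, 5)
Hull (CCW) = [(-9, -10), (9, -10), (-1, 4), (-2, 5), (-8, 10)]

Jarvis march: at each step, from the current hull vertex p, select the next vertex q as the point such that every other point lies strictly to the left of (or on) the directed line p → q. (Equivalently: for every other point r, the cross product (q − p) × (r − p) ≥ 0.)
Starting point (lowest x, tie lowest y): (-9, -10). Wrap until returning to start. Resulting hull: (-9, -10), (9, -10), (-1, 4), (-2, 5), (-8, 10).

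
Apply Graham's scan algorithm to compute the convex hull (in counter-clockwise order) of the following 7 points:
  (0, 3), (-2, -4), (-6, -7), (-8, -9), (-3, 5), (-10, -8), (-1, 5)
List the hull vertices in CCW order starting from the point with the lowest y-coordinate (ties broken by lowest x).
Hull (CCW) = [(-8, -9), (-2, -4), (0, 3), (-1, 5), (-3, 5), (-10, -8)]

Graham scan procedure:
  1. Find the pivot p₀ = point with lowest y (tie → lowest x): (-8, -9).
  2. Sort the remaining points by polar angle around p₀.
  3. Walk through sorted points, maintaining a stack; pop the top while the last three entries make a non-left turn (cross product ≤ 0).
  4. Final stack is the convex hull in CCW order: (-8, -9), (-2, -4), (0, 3), (-1, 5), (-3, 5), (-10, -8).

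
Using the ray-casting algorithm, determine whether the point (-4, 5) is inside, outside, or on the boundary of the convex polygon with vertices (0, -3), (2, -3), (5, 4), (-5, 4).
The point (-4, 5) lies strictly outside the polygon

Cast a horizontal ray to the right from the query point and count how many polygon edges it crosses (each edge strictly once or zero times, handled with the usual half-open convention). 
Parity of crossings → even ⇒ outside.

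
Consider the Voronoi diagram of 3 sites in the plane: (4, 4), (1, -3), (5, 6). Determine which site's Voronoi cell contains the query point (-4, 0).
Nearest site = (1, -3)

The Voronoi cell of site s contains exactly those query points closer to s than to any other site. Compute squared distances from q = (-4, 0) to each site:
  (1 − -4)² + (-3 − 0)² = 34
  (4 − -4)² + (4 − 0)² = 80
  (5 − -4)² + (6 − 0)² = 117
Minimum is attained by (1, -3), so q lies in its Voronoi cell.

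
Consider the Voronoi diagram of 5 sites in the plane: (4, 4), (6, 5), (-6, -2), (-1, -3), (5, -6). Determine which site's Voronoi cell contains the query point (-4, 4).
Nearest site = (-6, -2)

The Voronoi cell of site s contains exactly those query points closer to s than to any other site. Compute squared distances from q = (-4, 4) to each site:
  (-6 − -4)² + (-2 − 4)² = 40
  (-1 − -4)² + (-3 − 4)² = 58
  (4 − -4)² + (4 − 4)² = 64
  (6 − -4)² + (5 − 4)² = 101
  (5 − -4)² + (-6 − 4)² = 181
Minimum is attained by (-6, -2), so q lies in its Voronoi cell.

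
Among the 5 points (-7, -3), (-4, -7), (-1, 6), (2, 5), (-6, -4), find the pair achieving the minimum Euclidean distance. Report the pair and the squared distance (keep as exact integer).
Pair = ((-7, -3), (-6, -4)); squared distance = 2

Compute all C(5, 2) = 10 pairwise squared distances (x_i − x_j)² + (y_i − y_j)². The minimum is 2, attained by the pair ((-7, -3), (-6, -4)).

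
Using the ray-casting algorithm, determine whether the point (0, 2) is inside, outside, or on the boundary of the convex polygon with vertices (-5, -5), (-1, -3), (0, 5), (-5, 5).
The point (0, 2) lies strictly outside the polygon

Cast a horizontal ray to the right from the query point and count how many polygon edges it crosses (each edge strictly once or zero times, handled with the usual half-open convention). 
Parity of crossings → even ⇒ outside.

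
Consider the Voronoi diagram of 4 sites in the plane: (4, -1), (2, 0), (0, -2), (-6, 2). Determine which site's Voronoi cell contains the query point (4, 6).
Nearest site = (2, 0)

The Voronoi cell of site s contains exactly those query points closer to s than to any other site. Compute squared distances from q = (4, 6) to each site:
  (2 − 4)² + (0 − 6)² = 40
  (4 − 4)² + (-1 − 6)² = 49
  (0 − 4)² + (-2 − 6)² = 80
  (-6 − 4)² + (2 − 6)² = 116
Minimum is attained by (2, 0), so q lies in its Voronoi cell.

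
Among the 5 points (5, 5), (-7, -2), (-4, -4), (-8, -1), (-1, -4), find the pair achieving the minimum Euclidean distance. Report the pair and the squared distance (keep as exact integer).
Pair = ((-7, -2), (-8, -1)); squared distance = 2

Compute all C(5, 2) = 10 pairwise squared distances (x_i − x_j)² + (y_i − y_j)². The minimum is 2, attained by the pair ((-7, -2), (-8, -1)).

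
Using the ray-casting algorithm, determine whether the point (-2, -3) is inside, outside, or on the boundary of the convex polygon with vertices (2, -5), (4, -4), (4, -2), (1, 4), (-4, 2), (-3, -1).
The point (-2, -3) lies strictly outside the polygon

Cast a horizontal ray to the right from the query point and count how many polygon edges it crosses (each edge strictly once or zero times, handled with the usual half-open convention). 
Parity of crossings → even ⇒ outside.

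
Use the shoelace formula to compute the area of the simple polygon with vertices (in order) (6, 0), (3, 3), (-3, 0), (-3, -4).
Area = 63/2

Shoelace formula: Area = (1/2) |Σ_i (x_i · y_{i+1} − x_{i+1} · y_i)| (indices mod n). Compute each cross term:
  (6)(3) − (3)(0) = 18
  (3)(0) − (-3)(3) = 9
  (-3)(-4) − (-3)(0) = 12
  (-3)(0) − (6)(-4) = 24
Sum = 63, so (signed) Area = 63/2 = 63/2, |Area| = 63/2.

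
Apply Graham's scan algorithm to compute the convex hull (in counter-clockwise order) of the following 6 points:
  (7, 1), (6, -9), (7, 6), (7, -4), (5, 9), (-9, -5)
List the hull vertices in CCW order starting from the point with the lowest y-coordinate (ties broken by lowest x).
Hull (CCW) = [(6, -9), (7, -4), (7, 6), (5, 9), (-9, -5)]

Graham scan procedure:
  1. Find the pivot p₀ = point with lowest y (tie → lowest x): (6, -9).
  2. Sort the remaining points by polar angle around p₀.
  3. Walk through sorted points, maintaining a stack; pop the top while the last three entries make a non-left turn (cross product ≤ 0).
  4. Final stack is the convex hull in CCW order: (6, -9), (7, -4), (7, 6), (5, 9), (-9, -5).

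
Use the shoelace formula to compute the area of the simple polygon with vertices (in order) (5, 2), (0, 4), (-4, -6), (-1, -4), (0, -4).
Area = 35

Shoelace formula: Area = (1/2) |Σ_i (x_i · y_{i+1} − x_{i+1} · y_i)| (indices mod n). Compute each cross term:
  (5)(4) − (0)(2) = 20
  (0)(-6) − (-4)(4) = 16
  (-4)(-4) − (-1)(-6) = 10
  (-1)(-4) − (0)(-4) = 4
  (0)(2) − (5)(-4) = 20
Sum = 70, so (signed) Area = 70/2 = 35, |Area| = 35.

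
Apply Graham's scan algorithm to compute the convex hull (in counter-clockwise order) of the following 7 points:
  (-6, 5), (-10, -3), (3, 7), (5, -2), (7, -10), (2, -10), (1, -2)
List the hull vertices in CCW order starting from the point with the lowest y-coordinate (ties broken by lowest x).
Hull (CCW) = [(2, -10), (7, -10), (3, 7), (-6, 5), (-10, -3)]

Graham scan procedure:
  1. Find the pivot p₀ = point with lowest y (tie → lowest x): (2, -10).
  2. Sort the remaining points by polar angle around p₀.
  3. Walk through sorted points, maintaining a stack; pop the top while the last three entries make a non-left turn (cross product ≤ 0).
  4. Final stack is the convex hull in CCW order: (2, -10), (7, -10), (3, 7), (-6, 5), (-10, -3).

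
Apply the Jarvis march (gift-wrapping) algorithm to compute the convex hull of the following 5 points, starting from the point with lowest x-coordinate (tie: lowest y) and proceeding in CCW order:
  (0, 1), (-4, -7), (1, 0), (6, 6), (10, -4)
Hull (CCW) = [(-4, -7), (10, -4), (6, 6), (0, 1)]

Jarvis march: at each step, from the current hull vertex p, select the next vertex q as the point such that every other point lies strictly to the left of (or on) the directed line p → q. (Equivalently: for every other point r, the cross product (q − p) × (r − p) ≥ 0.)
Starting point (lowest x, tie lowest y): (-4, -7). Wrap until returning to start. Resulting hull: (-4, -7), (10, -4), (6, 6), (0, 1).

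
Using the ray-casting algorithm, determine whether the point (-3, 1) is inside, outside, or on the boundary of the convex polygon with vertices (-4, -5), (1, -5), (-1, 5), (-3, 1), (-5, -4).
The point (-3, 1) lies on the polygon boundary

Boundary check: the query satisfies the collinearity and bounding-box conditions for some polygon edge, so it lies exactly on the boundary.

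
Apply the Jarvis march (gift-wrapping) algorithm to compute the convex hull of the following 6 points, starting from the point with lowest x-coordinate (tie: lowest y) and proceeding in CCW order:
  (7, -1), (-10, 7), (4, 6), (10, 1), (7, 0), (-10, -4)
Hull (CCW) = [(-10, -4), (7, -1), (10, 1), (4, 6), (-10, 7)]

Jarvis march: at each step, from the current hull vertex p, select the next vertex q as the point such that every other point lies strictly to the left of (or on) the directed line p → q. (Equivalently: for every other point r, the cross product (q − p) × (r − p) ≥ 0.)
Starting point (lowest x, tie lowest y): (-10, -4). Wrap until returning to start. Resulting hull: (-10, -4), (7, -1), (10, 1), (4, 6), (-10, 7).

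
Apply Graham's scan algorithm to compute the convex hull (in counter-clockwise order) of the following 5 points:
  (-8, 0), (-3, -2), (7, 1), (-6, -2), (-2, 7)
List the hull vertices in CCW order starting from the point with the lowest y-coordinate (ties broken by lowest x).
Hull (CCW) = [(-6, -2), (-3, -2), (7, 1), (-2, 7), (-8, 0)]

Graham scan procedure:
  1. Find the pivot p₀ = point with lowest y (tie → lowest x): (-6, -2).
  2. Sort the remaining points by polar angle around p₀.
  3. Walk through sorted points, maintaining a stack; pop the top while the last three entries make a non-left turn (cross product ≤ 0).
  4. Final stack is the convex hull in CCW order: (-6, -2), (-3, -2), (7, 1), (-2, 7), (-8, 0).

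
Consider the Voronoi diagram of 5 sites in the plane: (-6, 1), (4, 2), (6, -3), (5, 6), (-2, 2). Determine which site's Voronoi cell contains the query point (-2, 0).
Nearest site = (-2, 2)

The Voronoi cell of site s contains exactly those query points closer to s than to any other site. Compute squared distances from q = (-2, 0) to each site:
  (-2 − -2)² + (2 − 0)² = 4
  (-6 − -2)² + (1 − 0)² = 17
  (4 − -2)² + (2 − 0)² = 40
  (6 − -2)² + (-3 − 0)² = 73
  (5 − -2)² + (6 − 0)² = 85
Minimum is attained by (-2, 2), so q lies in its Voronoi cell.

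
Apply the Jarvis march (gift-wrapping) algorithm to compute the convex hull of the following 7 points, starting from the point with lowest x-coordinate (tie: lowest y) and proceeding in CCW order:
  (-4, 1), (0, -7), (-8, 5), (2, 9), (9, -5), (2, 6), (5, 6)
Hull (CCW) = [(-8, 5), (0, -7), (9, -5), (5, 6), (2, 9)]

Jarvis march: at each step, from the current hull vertex p, select the next vertex q as the point such that every other point lies strictly to the left of (or on) the directed line p → q. (Equivalently: for every other point r, the cross product (q − p) × (r − p) ≥ 0.)
Starting point (lowest x, tie lowest y): (-8, 5). Wrap until returning to start. Resulting hull: (-8, 5), (0, -7), (9, -5), (5, 6), (2, 9).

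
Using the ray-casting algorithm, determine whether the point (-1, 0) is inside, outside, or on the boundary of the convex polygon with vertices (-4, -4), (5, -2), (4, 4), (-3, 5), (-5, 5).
The point (-1, 0) lies strictly inside the polygon

Cast a horizontal ray to the right from the query point and count how many polygon edges it crosses (each edge strictly once or zero times, handled with the usual half-open convention). 
Parity of crossings → odd ⇒ inside.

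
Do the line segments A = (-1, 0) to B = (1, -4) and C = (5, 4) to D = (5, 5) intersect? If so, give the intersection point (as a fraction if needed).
No (intersection of containing lines falls outside at least one segment)

Parametrize and solve: t = 3, s = -16. At least one of these is outside [0, 1], so the segments do not intersect.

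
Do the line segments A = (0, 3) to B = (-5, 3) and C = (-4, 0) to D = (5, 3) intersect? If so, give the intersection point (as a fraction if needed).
No (intersection of containing lines falls outside at least one segment)

Parametrize and solve: t = -1, s = 1. At least one of these is outside [0, 1], so the segments do not intersect.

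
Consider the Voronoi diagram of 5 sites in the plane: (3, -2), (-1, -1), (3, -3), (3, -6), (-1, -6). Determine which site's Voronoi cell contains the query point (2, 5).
Nearest site = (-1, -1)

The Voronoi cell of site s contains exactly those query points closer to s than to any other site. Compute squared distances from q = (2, 5) to each site:
  (-1 − 2)² + (-1 − 5)² = 45
  (3 − 2)² + (-2 − 5)² = 50
  (3 − 2)² + (-3 − 5)² = 65
  (3 − 2)² + (-6 − 5)² = 122
  (-1 − 2)² + (-6 − 5)² = 130
Minimum is attained by (-1, -1), so q lies in its Voronoi cell.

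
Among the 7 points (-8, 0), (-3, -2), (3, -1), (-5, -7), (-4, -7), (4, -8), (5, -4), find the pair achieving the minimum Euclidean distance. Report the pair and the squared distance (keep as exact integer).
Pair = ((-5, -7), (-4, -7)); squared distance = 1

Compute all C(7, 2) = 21 pairwise squared distances (x_i − x_j)² + (y_i − y_j)². The minimum is 1, attained by the pair ((-5, -7), (-4, -7)).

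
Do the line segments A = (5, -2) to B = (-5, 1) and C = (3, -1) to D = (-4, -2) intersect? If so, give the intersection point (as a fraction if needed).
Yes; intersection at (65/31, -35/31) (t = 9/31 on AB, s = 4/31 on CD)

Parametrize AB as A + t(B − A) = (5 + -10 t, -2 + 3 t) and CD as C + s(D − C) = (3 + -7 s, -1 + -1 s). Solve the linear system for (t, s). Determinant = -31 ≠ 0, so a unique intersection of the containing lines exists. Solution: t = 9/31, s = 4/31 — both in [0, 1], so the segments cross. Intersection point: (65/31, -35/31).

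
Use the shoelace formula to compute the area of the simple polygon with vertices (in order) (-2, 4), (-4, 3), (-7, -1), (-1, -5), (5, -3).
Area = 111/2

Shoelace formula: Area = (1/2) |Σ_i (x_i · y_{i+1} − x_{i+1} · y_i)| (indices mod n). Compute each cross term:
  (-2)(3) − (-4)(4) = 10
  (-4)(-1) − (-7)(3) = 25
  (-7)(-5) − (-1)(-1) = 34
  (-1)(-3) − (5)(-5) = 28
  (5)(4) − (-2)(-3) = 14
Sum = 111, so (signed) Area = 111/2 = 111/2, |Area| = 111/2.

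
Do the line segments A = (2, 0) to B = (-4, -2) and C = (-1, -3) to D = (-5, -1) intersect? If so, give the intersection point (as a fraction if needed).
Yes; intersection at (-17/5, -9/5) (t = 9/10 on AB, s = 3/5 on CD)

Parametrize AB as A + t(B − A) = (2 + -6 t, 0 + -2 t) and CD as C + s(D − C) = (-1 + -4 s, -3 + 2 s). Solve the linear system for (t, s). Determinant = 20 ≠ 0, so a unique intersection of the containing lines exists. Solution: t = 9/10, s = 3/5 — both in [0, 1], so the segments cross. Intersection point: (-17/5, -9/5).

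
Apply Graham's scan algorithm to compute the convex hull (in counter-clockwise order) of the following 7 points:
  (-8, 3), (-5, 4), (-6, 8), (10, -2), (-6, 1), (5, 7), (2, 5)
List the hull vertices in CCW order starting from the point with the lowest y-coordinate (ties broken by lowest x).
Hull (CCW) = [(10, -2), (5, 7), (-6, 8), (-8, 3), (-6, 1)]

Graham scan procedure:
  1. Find the pivot p₀ = point with lowest y (tie → lowest x): (10, -2).
  2. Sort the remaining points by polar angle around p₀.
  3. Walk through sorted points, maintaining a stack; pop the top while the last three entries make a non-left turn (cross product ≤ 0).
  4. Final stack is the convex hull in CCW order: (10, -2), (5, 7), (-6, 8), (-8, 3), (-6, 1).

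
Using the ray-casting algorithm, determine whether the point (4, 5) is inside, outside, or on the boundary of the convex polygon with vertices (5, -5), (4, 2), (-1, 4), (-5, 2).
The point (4, 5) lies strictly outside the polygon

Cast a horizontal ray to the right from the query point and count how many polygon edges it crosses (each edge strictly once or zero times, handled with the usual half-open convention). 
Parity of crossings → even ⇒ outside.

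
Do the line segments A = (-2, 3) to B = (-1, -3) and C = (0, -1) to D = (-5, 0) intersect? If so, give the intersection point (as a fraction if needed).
Yes; intersection at (-40/29, -21/29) (t = 18/29 on AB, s = 8/29 on CD)

Parametrize AB as A + t(B − A) = (-2 + 1 t, 3 + -6 t) and CD as C + s(D − C) = (0 + -5 s, -1 + 1 s). Solve the linear system for (t, s). Determinant = 29 ≠ 0, so a unique intersection of the containing lines exists. Solution: t = 18/29, s = 8/29 — both in [0, 1], so the segments cross. Intersection point: (-40/29, -21/29).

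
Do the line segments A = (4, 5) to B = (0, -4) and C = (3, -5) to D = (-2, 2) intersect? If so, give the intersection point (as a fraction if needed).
Yes; intersection at (64/73, -148/73) (t = 57/73 on AB, s = 31/73 on CD)

Parametrize AB as A + t(B − A) = (4 + -4 t, 5 + -9 t) and CD as C + s(D − C) = (3 + -5 s, -5 + 7 s). Solve the linear system for (t, s). Determinant = 73 ≠ 0, so a unique intersection of the containing lines exists. Solution: t = 57/73, s = 31/73 — both in [0, 1], so the segments cross. Intersection point: (64/73, -148/73).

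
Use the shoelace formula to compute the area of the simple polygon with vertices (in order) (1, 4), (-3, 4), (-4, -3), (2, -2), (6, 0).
Area = 91/2

Shoelace formula: Area = (1/2) |Σ_i (x_i · y_{i+1} − x_{i+1} · y_i)| (indices mod n). Compute each cross term:
  (1)(4) − (-3)(4) = 16
  (-3)(-3) − (-4)(4) = 25
  (-4)(-2) − (2)(-3) = 14
  (2)(0) − (6)(-2) = 12
  (6)(4) − (1)(0) = 24
Sum = 91, so (signed) Area = 91/2 = 91/2, |Area| = 91/2.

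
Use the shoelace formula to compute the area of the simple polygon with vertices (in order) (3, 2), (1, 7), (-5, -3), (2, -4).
Area = 93/2

Shoelace formula: Area = (1/2) |Σ_i (x_i · y_{i+1} − x_{i+1} · y_i)| (indices mod n). Compute each cross term:
  (3)(7) − (1)(2) = 19
  (1)(-3) − (-5)(7) = 32
  (-5)(-4) − (2)(-3) = 26
  (2)(2) − (3)(-4) = 16
Sum = 93, so (signed) Area = 93/2 = 93/2, |Area| = 93/2.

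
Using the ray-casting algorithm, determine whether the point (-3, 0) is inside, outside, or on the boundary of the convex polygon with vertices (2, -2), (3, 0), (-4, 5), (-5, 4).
The point (-3, 0) lies strictly outside the polygon

Cast a horizontal ray to the right from the query point and count how many polygon edges it crosses (each edge strictly once or zero times, handled with the usual half-open convention). 
Parity of crossings → even ⇒ outside.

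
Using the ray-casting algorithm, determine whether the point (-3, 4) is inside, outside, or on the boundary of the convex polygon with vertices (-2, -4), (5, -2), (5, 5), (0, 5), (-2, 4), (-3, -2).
The point (-3, 4) lies strictly outside the polygon

Cast a horizontal ray to the right from the query point and count how many polygon edges it crosses (each edge strictly once or zero times, handled with the usual half-open convention). 
Parity of crossings → even ⇒ outside.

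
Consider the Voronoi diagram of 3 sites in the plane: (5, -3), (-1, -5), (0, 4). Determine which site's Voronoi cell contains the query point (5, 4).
Nearest site = (0, 4)

The Voronoi cell of site s contains exactly those query points closer to s than to any other site. Compute squared distances from q = (5, 4) to each site:
  (0 − 5)² + (4 − 4)² = 25
  (5 − 5)² + (-3 − 4)² = 49
  (-1 − 5)² + (-5 − 4)² = 117
Minimum is attained by (0, 4), so q lies in its Voronoi cell.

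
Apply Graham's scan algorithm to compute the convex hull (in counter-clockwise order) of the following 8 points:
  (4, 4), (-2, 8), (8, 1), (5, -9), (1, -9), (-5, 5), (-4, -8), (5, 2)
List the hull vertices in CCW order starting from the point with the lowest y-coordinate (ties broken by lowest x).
Hull (CCW) = [(1, -9), (5, -9), (8, 1), (4, 4), (-2, 8), (-5, 5), (-4, -8)]

Graham scan procedure:
  1. Find the pivot p₀ = point with lowest y (tie → lowest x): (1, -9).
  2. Sort the remaining points by polar angle around p₀.
  3. Walk through sorted points, maintaining a stack; pop the top while the last three entries make a non-left turn (cross product ≤ 0).
  4. Final stack is the convex hull in CCW order: (1, -9), (5, -9), (8, 1), (4, 4), (-2, 8), (-5, 5), (-4, -8).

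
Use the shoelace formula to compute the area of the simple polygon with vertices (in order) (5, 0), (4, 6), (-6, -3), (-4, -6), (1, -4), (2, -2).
Area = 58

Shoelace formula: Area = (1/2) |Σ_i (x_i · y_{i+1} − x_{i+1} · y_i)| (indices mod n). Compute each cross term:
  (5)(6) − (4)(0) = 30
  (4)(-3) − (-6)(6) = 24
  (-6)(-6) − (-4)(-3) = 24
  (-4)(-4) − (1)(-6) = 22
  (1)(-2) − (2)(-4) = 6
  (2)(0) − (5)(-2) = 10
Sum = 116, so (signed) Area = 116/2 = 58, |Area| = 58.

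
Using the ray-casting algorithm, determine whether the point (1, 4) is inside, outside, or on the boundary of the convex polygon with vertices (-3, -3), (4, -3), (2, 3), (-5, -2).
The point (1, 4) lies strictly outside the polygon

Cast a horizontal ray to the right from the query point and count how many polygon edges it crosses (each edge strictly once or zero times, handled with the usual half-open convention). 
Parity of crossings → even ⇒ outside.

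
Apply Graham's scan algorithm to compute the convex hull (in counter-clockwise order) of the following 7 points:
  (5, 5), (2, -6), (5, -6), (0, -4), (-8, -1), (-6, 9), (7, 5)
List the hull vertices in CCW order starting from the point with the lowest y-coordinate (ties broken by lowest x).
Hull (CCW) = [(2, -6), (5, -6), (7, 5), (-6, 9), (-8, -1)]

Graham scan procedure:
  1. Find the pivot p₀ = point with lowest y (tie → lowest x): (2, -6).
  2. Sort the remaining points by polar angle around p₀.
  3. Walk through sorted points, maintaining a stack; pop the top while the last three entries make a non-left turn (cross product ≤ 0).
  4. Final stack is the convex hull in CCW order: (2, -6), (5, -6), (7, 5), (-6, 9), (-8, -1).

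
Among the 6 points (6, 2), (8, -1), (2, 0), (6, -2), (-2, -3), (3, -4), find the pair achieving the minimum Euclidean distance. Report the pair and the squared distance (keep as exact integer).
Pair = ((8, -1), (6, -2)); squared distance = 5

Compute all C(6, 2) = 15 pairwise squared distances (x_i − x_j)² + (y_i − y_j)². The minimum is 5, attained by the pair ((8, -1), (6, -2)).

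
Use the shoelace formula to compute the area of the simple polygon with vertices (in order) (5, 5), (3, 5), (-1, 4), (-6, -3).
Area = 39/2

Shoelace formula: Area = (1/2) |Σ_i (x_i · y_{i+1} − x_{i+1} · y_i)| (indices mod n). Compute each cross term:
  (5)(5) − (3)(5) = 10
  (3)(4) − (-1)(5) = 17
  (-1)(-3) − (-6)(4) = 27
  (-6)(5) − (5)(-3) = -15
Sum = 39, so (signed) Area = 39/2 = 39/2, |Area| = 39/2.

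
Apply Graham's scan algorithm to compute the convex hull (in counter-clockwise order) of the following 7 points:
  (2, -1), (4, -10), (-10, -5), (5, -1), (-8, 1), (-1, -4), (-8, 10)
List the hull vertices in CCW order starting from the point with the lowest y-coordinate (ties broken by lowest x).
Hull (CCW) = [(4, -10), (5, -1), (-8, 10), (-10, -5)]

Graham scan procedure:
  1. Find the pivot p₀ = point with lowest y (tie → lowest x): (4, -10).
  2. Sort the remaining points by polar angle around p₀.
  3. Walk through sorted points, maintaining a stack; pop the top while the last three entries make a non-left turn (cross product ≤ 0).
  4. Final stack is the convex hull in CCW order: (4, -10), (5, -1), (-8, 10), (-10, -5).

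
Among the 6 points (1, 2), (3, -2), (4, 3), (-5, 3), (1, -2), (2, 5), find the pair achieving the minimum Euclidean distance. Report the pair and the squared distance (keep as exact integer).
Pair = ((3, -2), (1, -2)); squared distance = 4

Compute all C(6, 2) = 15 pairwise squared distances (x_i − x_j)² + (y_i − y_j)². The minimum is 4, attained by the pair ((3, -2), (1, -2)).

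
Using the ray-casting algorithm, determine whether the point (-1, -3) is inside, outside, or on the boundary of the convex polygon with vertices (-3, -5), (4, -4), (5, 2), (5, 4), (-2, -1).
The point (-1, -3) lies strictly inside the polygon

Cast a horizontal ray to the right from the query point and count how many polygon edges it crosses (each edge strictly once or zero times, handled with the usual half-open convention). 
Parity of crossings → odd ⇒ inside.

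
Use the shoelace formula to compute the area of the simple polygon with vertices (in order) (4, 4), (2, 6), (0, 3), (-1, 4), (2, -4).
Area = 45/2

Shoelace formula: Area = (1/2) |Σ_i (x_i · y_{i+1} − x_{i+1} · y_i)| (indices mod n). Compute each cross term:
  (4)(6) − (2)(4) = 16
  (2)(3) − (0)(6) = 6
  (0)(4) − (-1)(3) = 3
  (-1)(-4) − (2)(4) = -4
  (2)(4) − (4)(-4) = 24
Sum = 45, so (signed) Area = 45/2 = 45/2, |Area| = 45/2.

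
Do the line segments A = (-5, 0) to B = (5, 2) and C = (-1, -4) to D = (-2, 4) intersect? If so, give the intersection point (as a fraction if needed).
Yes; intersection at (-65/41, 28/41) (t = 14/41 on AB, s = 24/41 on CD)

Parametrize AB as A + t(B − A) = (-5 + 10 t, 0 + 2 t) and CD as C + s(D − C) = (-1 + -1 s, -4 + 8 s). Solve the linear system for (t, s). Determinant = -82 ≠ 0, so a unique intersection of the containing lines exists. Solution: t = 14/41, s = 24/41 — both in [0, 1], so the segments cross. Intersection point: (-65/41, 28/41).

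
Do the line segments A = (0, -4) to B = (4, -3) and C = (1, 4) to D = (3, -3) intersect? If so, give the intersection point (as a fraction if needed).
No (intersection of containing lines falls outside at least one segment)

Parametrize and solve: t = 23/30, s = 31/30. At least one of these is outside [0, 1], so the segments do not intersect.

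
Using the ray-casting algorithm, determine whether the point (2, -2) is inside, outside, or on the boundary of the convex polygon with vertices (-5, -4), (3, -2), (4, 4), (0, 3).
The point (2, -2) lies strictly inside the polygon

Cast a horizontal ray to the right from the query point and count how many polygon edges it crosses (each edge strictly once or zero times, handled with the usual half-open convention). 
Parity of crossings → odd ⇒ inside.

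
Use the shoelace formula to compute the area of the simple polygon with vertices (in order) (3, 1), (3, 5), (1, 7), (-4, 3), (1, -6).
Area = 99/2

Shoelace formula: Area = (1/2) |Σ_i (x_i · y_{i+1} − x_{i+1} · y_i)| (indices mod n). Compute each cross term:
  (3)(5) − (3)(1) = 12
  (3)(7) − (1)(5) = 16
  (1)(3) − (-4)(7) = 31
  (-4)(-6) − (1)(3) = 21
  (1)(1) − (3)(-6) = 19
Sum = 99, so (signed) Area = 99/2 = 99/2, |Area| = 99/2.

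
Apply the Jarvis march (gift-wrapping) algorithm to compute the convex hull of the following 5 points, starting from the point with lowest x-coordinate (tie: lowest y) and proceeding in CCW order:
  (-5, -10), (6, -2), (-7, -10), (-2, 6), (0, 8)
Hull (CCW) = [(-7, -10), (-5, -10), (6, -2), (0, 8), (-2, 6)]

Jarvis march: at each step, from the current hull vertex p, select the next vertex q as the point such that every other point lies strictly to the left of (or on) the directed line p → q. (Equivalently: for every other point r, the cross product (q − p) × (r − p) ≥ 0.)
Starting point (lowest x, tie lowest y): (-7, -10). Wrap until returning to start. Resulting hull: (-7, -10), (-5, -10), (6, -2), (0, 8), (-2, 6).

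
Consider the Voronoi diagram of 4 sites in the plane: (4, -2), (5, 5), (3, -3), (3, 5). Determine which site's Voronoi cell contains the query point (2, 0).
Nearest site = (4, -2)

The Voronoi cell of site s contains exactly those query points closer to s than to any other site. Compute squared distances from q = (2, 0) to each site:
  (4 − 2)² + (-2 − 0)² = 8
  (3 − 2)² + (-3 − 0)² = 10
  (3 − 2)² + (5 − 0)² = 26
  (5 − 2)² + (5 − 0)² = 34
Minimum is attained by (4, -2), so q lies in its Voronoi cell.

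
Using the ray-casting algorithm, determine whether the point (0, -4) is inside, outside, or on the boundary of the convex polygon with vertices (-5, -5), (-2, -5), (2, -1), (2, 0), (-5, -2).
The point (0, -4) lies strictly outside the polygon

Cast a horizontal ray to the right from the query point and count how many polygon edges it crosses (each edge strictly once or zero times, handled with the usual half-open convention). 
Parity of crossings → even ⇒ outside.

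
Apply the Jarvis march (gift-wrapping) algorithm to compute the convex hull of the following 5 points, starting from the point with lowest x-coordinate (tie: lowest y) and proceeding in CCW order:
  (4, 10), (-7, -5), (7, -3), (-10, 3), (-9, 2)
Hull (CCW) = [(-10, 3), (-7, -5), (7, -3), (4, 10)]

Jarvis march: at each step, from the current hull vertex p, select the next vertex q as the point such that every other point lies strictly to the left of (or on) the directed line p → q. (Equivalently: for every other point r, the cross product (q − p) × (r − p) ≥ 0.)
Starting point (lowest x, tie lowest y): (-10, 3). Wrap until returning to start. Resulting hull: (-10, 3), (-7, -5), (7, -3), (4, 10).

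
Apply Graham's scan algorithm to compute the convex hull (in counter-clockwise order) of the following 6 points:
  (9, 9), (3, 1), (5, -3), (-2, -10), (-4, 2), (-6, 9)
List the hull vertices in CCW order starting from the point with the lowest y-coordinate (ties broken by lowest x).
Hull (CCW) = [(-2, -10), (5, -3), (9, 9), (-6, 9)]

Graham scan procedure:
  1. Find the pivot p₀ = point with lowest y (tie → lowest x): (-2, -10).
  2. Sort the remaining points by polar angle around p₀.
  3. Walk through sorted points, maintaining a stack; pop the top while the last three entries make a non-left turn (cross product ≤ 0).
  4. Final stack is the convex hull in CCW order: (-2, -10), (5, -3), (9, 9), (-6, 9).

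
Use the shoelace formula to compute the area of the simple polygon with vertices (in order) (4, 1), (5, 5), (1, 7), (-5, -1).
Area = 39

Shoelace formula: Area = (1/2) |Σ_i (x_i · y_{i+1} − x_{i+1} · y_i)| (indices mod n). Compute each cross term:
  (4)(5) − (5)(1) = 15
  (5)(7) − (1)(5) = 30
  (1)(-1) − (-5)(7) = 34
  (-5)(1) − (4)(-1) = -1
Sum = 78, so (signed) Area = 78/2 = 39, |Area| = 39.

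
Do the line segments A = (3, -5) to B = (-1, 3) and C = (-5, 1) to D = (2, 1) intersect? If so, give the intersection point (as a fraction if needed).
Yes; intersection at (0, 1) (t = 3/4 on AB, s = 5/7 on CD)

Parametrize AB as A + t(B − A) = (3 + -4 t, -5 + 8 t) and CD as C + s(D − C) = (-5 + 7 s, 1 + 0 s). Solve the linear system for (t, s). Determinant = 56 ≠ 0, so a unique intersection of the containing lines exists. Solution: t = 3/4, s = 5/7 — both in [0, 1], so the segments cross. Intersection point: (0, 1).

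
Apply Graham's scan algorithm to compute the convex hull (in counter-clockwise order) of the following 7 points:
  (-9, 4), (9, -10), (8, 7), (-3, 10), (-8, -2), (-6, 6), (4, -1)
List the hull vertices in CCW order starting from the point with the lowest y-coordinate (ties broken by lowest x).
Hull (CCW) = [(9, -10), (8, 7), (-3, 10), (-9, 4), (-8, -2)]

Graham scan procedure:
  1. Find the pivot p₀ = point with lowest y (tie → lowest x): (9, -10).
  2. Sort the remaining points by polar angle around p₀.
  3. Walk through sorted points, maintaining a stack; pop the top while the last three entries make a non-left turn (cross product ≤ 0).
  4. Final stack is the convex hull in CCW order: (9, -10), (8, 7), (-3, 10), (-9, 4), (-8, -2).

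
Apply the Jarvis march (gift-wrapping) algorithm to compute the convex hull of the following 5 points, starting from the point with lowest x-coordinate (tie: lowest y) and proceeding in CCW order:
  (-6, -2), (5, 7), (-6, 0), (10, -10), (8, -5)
Hull (CCW) = [(-6, -2), (10, -10), (5, 7), (-6, 0)]

Jarvis march: at each step, from the current hull vertex p, select the next vertex q as the point such that every other point lies strictly to the left of (or on) the directed line p → q. (Equivalently: for every other point r, the cross product (q − p) × (r − p) ≥ 0.)
Starting point (lowest x, tie lowest y): (-6, -2). Wrap until returning to start. Resulting hull: (-6, -2), (10, -10), (5, 7), (-6, 0).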